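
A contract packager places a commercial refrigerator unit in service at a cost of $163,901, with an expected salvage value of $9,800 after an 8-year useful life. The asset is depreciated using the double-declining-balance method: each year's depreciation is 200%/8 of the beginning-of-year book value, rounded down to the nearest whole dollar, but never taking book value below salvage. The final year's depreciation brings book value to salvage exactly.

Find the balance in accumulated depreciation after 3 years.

Depreciable base = $163,901 − $9,800 = $154,101.
Year 1: ⌊$163,901 × 200%/8⌋ = $40,975. Book value $122,926.
Year 2: ⌊$122,926 × 200%/8⌋ = $30,731. Book value $92,195.
Year 3: ⌊$92,195 × 200%/8⌋ = $23,048. Book value $69,147.
Accumulated through year 3 = $163,901 − $69,147 = $94,754.

$94,754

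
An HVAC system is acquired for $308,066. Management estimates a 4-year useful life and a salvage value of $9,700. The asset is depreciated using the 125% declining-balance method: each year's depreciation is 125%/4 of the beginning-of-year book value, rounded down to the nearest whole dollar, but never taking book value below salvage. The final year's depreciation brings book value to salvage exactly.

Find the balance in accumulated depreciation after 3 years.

$207,959

Depreciable base = $308,066 − $9,700 = $298,366.
Year 1: ⌊$308,066 × 125%/4⌋ = $96,270. Book value $211,796.
Year 2: ⌊$211,796 × 125%/4⌋ = $66,186. Book value $145,610.
Year 3: ⌊$145,610 × 125%/4⌋ = $45,503. Book value $100,107.
Accumulated through year 3 = $308,066 − $100,107 = $207,959.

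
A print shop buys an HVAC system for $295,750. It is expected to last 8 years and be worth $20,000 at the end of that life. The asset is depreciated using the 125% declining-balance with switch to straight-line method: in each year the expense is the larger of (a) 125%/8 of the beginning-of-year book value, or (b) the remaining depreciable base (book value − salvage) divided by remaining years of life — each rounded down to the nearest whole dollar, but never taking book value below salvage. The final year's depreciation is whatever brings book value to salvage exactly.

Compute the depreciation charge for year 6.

$31,530

Depreciable base = $295,750 − $20,000 = $275,750.
Year 1: DB = ⌊$295,750 × 125%/8⌋ = $46,210; SL = ⌊$275,750/8⌋ = $34,468 → take DB $46,210. Book value $249,540.
Year 2: DB = ⌊$249,540 × 125%/8⌋ = $38,990; SL = ⌊$229,540/7⌋ = $32,791 → take DB $38,990. Book value $210,550.
Year 3: DB = ⌊$210,550 × 125%/8⌋ = $32,898; SL = ⌊$190,550/6⌋ = $31,758 → take DB $32,898. Book value $177,652.
Year 4: DB = ⌊$177,652 × 125%/8⌋ = $27,758; SL = ⌊$157,652/5⌋ = $31,530 → take SL $31,530. Book value $146,122.
Year 5: DB = ⌊$146,122 × 125%/8⌋ = $22,831; SL = ⌊$126,122/4⌋ = $31,530 → take SL $31,530. Book value $114,592.
Year 6: DB = ⌊$114,592 × 125%/8⌋ = $17,905; SL = ⌊$94,592/3⌋ = $31,530 → take SL $31,530. Book value $83,062.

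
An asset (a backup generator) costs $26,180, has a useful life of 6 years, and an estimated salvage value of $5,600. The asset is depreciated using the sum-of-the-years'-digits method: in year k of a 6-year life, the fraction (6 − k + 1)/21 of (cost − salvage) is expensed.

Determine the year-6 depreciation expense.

Depreciable base = $26,180 − $5,600 = $20,580.
Sum of the years' digits = 6+5+4+3+2+1 = 21.
Year 1: $20,580 × 6/21 = $5,880. Book value $20,300.
Year 2: $20,580 × 5/21 = $4,900. Book value $15,400.
Year 3: $20,580 × 4/21 = $3,920. Book value $11,480.
Year 4: $20,580 × 3/21 = $2,940. Book value $8,540.
Year 5: $20,580 × 2/21 = $1,960. Book value $6,580.
Year 6: $20,580 × 1/21 = $980. Book value $5,600.

$980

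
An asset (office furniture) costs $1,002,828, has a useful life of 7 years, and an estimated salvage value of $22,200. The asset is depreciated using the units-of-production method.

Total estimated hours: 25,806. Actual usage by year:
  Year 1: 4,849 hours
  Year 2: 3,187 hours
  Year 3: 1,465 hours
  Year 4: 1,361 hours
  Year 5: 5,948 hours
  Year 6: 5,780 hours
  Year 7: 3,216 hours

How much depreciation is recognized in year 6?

$219,640

Depreciable base = $1,002,828 − $22,200 = $980,628.
Rate = $980,628 / 25,806 hours = $38 per hour.
Year 1: 4,849 × $38 = $184,262. Book value $818,566.
Year 2: 3,187 × $38 = $121,106. Book value $697,460.
Year 3: 1,465 × $38 = $55,670. Book value $641,790.
Year 4: 1,361 × $38 = $51,718. Book value $590,072.
Year 5: 5,948 × $38 = $226,024. Book value $364,048.
Year 6: 5,780 × $38 = $219,640. Book value $144,408.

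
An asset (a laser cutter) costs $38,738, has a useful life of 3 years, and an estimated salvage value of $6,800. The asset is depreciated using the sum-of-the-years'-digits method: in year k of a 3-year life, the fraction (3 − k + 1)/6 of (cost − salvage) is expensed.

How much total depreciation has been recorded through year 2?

Depreciable base = $38,738 − $6,800 = $31,938.
Sum of the years' digits = 3+2+1 = 6.
Year 1: $31,938 × 3/6 = $15,969. Book value $22,769.
Year 2: $31,938 × 2/6 = $10,646. Book value $12,123.
Accumulated through year 2 = $38,738 − $12,123 = $26,615.

$26,615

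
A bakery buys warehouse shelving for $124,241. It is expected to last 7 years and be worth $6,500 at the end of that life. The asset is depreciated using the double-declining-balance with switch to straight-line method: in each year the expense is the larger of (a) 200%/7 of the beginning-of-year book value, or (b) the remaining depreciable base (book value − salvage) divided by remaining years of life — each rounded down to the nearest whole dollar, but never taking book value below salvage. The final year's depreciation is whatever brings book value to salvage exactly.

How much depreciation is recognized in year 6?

Depreciable base = $124,241 − $6,500 = $117,741.
Year 1: DB = ⌊$124,241 × 200%/7⌋ = $35,497; SL = ⌊$117,741/7⌋ = $16,820 → take DB $35,497. Book value $88,744.
Year 2: DB = ⌊$88,744 × 200%/7⌋ = $25,355; SL = ⌊$82,244/6⌋ = $13,707 → take DB $25,355. Book value $63,389.
Year 3: DB = ⌊$63,389 × 200%/7⌋ = $18,111; SL = ⌊$56,889/5⌋ = $11,377 → take DB $18,111. Book value $45,278.
Year 4: DB = ⌊$45,278 × 200%/7⌋ = $12,936; SL = ⌊$38,778/4⌋ = $9,694 → take DB $12,936. Book value $32,342.
Year 5: DB = ⌊$32,342 × 200%/7⌋ = $9,240; SL = ⌊$25,842/3⌋ = $8,614 → take DB $9,240. Book value $23,102.
Year 6: DB = ⌊$23,102 × 200%/7⌋ = $6,600; SL = ⌊$16,602/2⌋ = $8,301 → take SL $8,301. Book value $14,801.

$8,301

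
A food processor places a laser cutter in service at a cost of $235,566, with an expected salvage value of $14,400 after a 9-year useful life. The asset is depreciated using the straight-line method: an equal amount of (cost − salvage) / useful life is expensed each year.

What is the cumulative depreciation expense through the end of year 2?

$49,148

Depreciable base = $235,566 − $14,400 = $221,166.
Annual expense = $221,166 / 9 = $24,574.
End of year 1: book value $210,992.
End of year 2: book value $186,418.
Accumulated through year 2 = $235,566 − $186,418 = $49,148.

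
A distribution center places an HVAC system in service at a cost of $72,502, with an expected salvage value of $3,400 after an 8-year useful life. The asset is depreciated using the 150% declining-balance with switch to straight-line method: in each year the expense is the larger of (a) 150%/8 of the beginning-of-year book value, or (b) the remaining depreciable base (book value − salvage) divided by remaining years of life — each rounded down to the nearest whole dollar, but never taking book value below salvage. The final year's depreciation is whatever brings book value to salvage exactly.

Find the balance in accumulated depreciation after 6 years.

Depreciable base = $72,502 − $3,400 = $69,102.
Year 1: DB = ⌊$72,502 × 150%/8⌋ = $13,594; SL = ⌊$69,102/8⌋ = $8,637 → take DB $13,594. Book value $58,908.
Year 2: DB = ⌊$58,908 × 150%/8⌋ = $11,045; SL = ⌊$55,508/7⌋ = $7,929 → take DB $11,045. Book value $47,863.
Year 3: DB = ⌊$47,863 × 150%/8⌋ = $8,974; SL = ⌊$44,463/6⌋ = $7,410 → take DB $8,974. Book value $38,889.
Year 4: DB = ⌊$38,889 × 150%/8⌋ = $7,291; SL = ⌊$35,489/5⌋ = $7,097 → take DB $7,291. Book value $31,598.
Year 5: DB = ⌊$31,598 × 150%/8⌋ = $5,924; SL = ⌊$28,198/4⌋ = $7,049 → take SL $7,049. Book value $24,549.
Year 6: DB = ⌊$24,549 × 150%/8⌋ = $4,602; SL = ⌊$21,149/3⌋ = $7,049 → take SL $7,049. Book value $17,500.
Accumulated through year 6 = $72,502 − $17,500 = $55,002.

$55,002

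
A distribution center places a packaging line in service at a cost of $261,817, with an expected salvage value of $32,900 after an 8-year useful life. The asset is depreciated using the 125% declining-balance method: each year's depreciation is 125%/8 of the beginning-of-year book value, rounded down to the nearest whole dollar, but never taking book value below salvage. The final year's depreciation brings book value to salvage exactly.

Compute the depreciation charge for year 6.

$17,494

Depreciable base = $261,817 − $32,900 = $228,917.
Year 1: ⌊$261,817 × 125%/8⌋ = $40,908. Book value $220,909.
Year 2: ⌊$220,909 × 125%/8⌋ = $34,517. Book value $186,392.
Year 3: ⌊$186,392 × 125%/8⌋ = $29,123. Book value $157,269.
Year 4: ⌊$157,269 × 125%/8⌋ = $24,573. Book value $132,696.
Year 5: ⌊$132,696 × 125%/8⌋ = $20,733. Book value $111,963.
Year 6: ⌊$111,963 × 125%/8⌋ = $17,494. Book value $94,469.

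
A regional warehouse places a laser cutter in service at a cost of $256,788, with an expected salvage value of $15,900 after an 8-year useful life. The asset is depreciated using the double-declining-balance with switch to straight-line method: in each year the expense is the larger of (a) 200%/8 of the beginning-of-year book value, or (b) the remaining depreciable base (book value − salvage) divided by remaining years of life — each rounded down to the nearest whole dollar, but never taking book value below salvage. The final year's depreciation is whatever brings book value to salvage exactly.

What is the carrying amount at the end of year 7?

$30,802

Depreciable base = $256,788 − $15,900 = $240,888.
Year 1: DB = ⌊$256,788 × 200%/8⌋ = $64,197; SL = ⌊$240,888/8⌋ = $30,111 → take DB $64,197. Book value $192,591.
Year 2: DB = ⌊$192,591 × 200%/8⌋ = $48,147; SL = ⌊$176,691/7⌋ = $25,241 → take DB $48,147. Book value $144,444.
Year 3: DB = ⌊$144,444 × 200%/8⌋ = $36,111; SL = ⌊$128,544/6⌋ = $21,424 → take DB $36,111. Book value $108,333.
Year 4: DB = ⌊$108,333 × 200%/8⌋ = $27,083; SL = ⌊$92,433/5⌋ = $18,486 → take DB $27,083. Book value $81,250.
Year 5: DB = ⌊$81,250 × 200%/8⌋ = $20,312; SL = ⌊$65,350/4⌋ = $16,337 → take DB $20,312. Book value $60,938.
Year 6: DB = ⌊$60,938 × 200%/8⌋ = $15,234; SL = ⌊$45,038/3⌋ = $15,012 → take DB $15,234. Book value $45,704.
Year 7: DB = ⌊$45,704 × 200%/8⌋ = $11,426; SL = ⌊$29,804/2⌋ = $14,902 → take SL $14,902. Book value $30,802.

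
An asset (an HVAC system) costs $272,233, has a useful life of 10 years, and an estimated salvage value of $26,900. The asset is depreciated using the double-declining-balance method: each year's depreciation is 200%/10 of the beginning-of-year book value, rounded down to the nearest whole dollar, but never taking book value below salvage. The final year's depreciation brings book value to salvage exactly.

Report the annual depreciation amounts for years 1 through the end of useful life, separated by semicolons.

$54,446; $43,557; $34,846; $27,876; $22,301; $17,841; $14,273; $11,418; $9,135; $9,640

Depreciable base = $272,233 − $26,900 = $245,333.
Year 1: ⌊$272,233 × 200%/10⌋ = $54,446. Book value $217,787.
Year 2: ⌊$217,787 × 200%/10⌋ = $43,557. Book value $174,230.
Year 3: ⌊$174,230 × 200%/10⌋ = $34,846. Book value $139,384.
Year 4: ⌊$139,384 × 200%/10⌋ = $27,876. Book value $111,508.
Year 5: ⌊$111,508 × 200%/10⌋ = $22,301. Book value $89,207.
Year 6: ⌊$89,207 × 200%/10⌋ = $17,841. Book value $71,366.
Year 7: ⌊$71,366 × 200%/10⌋ = $14,273. Book value $57,093.
Year 8: ⌊$57,093 × 200%/10⌋ = $11,418. Book value $45,675.
Year 9: ⌊$45,675 × 200%/10⌋ = $9,135. Book value $36,540.
Year 10 (final): $36,540 − $26,900 = $9,640. Book value $26,900.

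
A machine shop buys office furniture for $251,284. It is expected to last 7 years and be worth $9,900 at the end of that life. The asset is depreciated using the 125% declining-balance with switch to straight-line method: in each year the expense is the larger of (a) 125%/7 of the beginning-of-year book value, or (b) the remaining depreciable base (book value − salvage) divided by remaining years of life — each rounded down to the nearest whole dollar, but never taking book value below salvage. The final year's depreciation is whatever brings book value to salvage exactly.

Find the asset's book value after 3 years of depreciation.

Depreciable base = $251,284 − $9,900 = $241,384.
Year 1: DB = ⌊$251,284 × 125%/7⌋ = $44,872; SL = ⌊$241,384/7⌋ = $34,483 → take DB $44,872. Book value $206,412.
Year 2: DB = ⌊$206,412 × 125%/7⌋ = $36,859; SL = ⌊$196,512/6⌋ = $32,752 → take DB $36,859. Book value $169,553.
Year 3: DB = ⌊$169,553 × 125%/7⌋ = $30,277; SL = ⌊$159,653/5⌋ = $31,930 → take SL $31,930. Book value $137,623.

$137,623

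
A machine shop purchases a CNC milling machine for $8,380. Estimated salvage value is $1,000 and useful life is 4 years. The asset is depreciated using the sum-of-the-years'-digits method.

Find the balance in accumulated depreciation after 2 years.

$5,166

Depreciable base = $8,380 − $1,000 = $7,380.
Sum of the years' digits = 4+3+2+1 = 10.
Year 1: $7,380 × 4/10 = $2,952. Book value $5,428.
Year 2: $7,380 × 3/10 = $2,214. Book value $3,214.
Accumulated through year 2 = $8,380 − $3,214 = $5,166.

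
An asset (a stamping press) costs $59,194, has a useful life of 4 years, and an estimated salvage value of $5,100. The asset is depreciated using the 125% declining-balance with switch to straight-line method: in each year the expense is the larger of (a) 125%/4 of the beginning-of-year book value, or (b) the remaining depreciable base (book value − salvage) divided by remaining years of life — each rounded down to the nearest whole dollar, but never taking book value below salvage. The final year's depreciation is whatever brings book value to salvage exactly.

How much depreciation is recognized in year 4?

Depreciable base = $59,194 − $5,100 = $54,094.
Year 1: DB = ⌊$59,194 × 125%/4⌋ = $18,498; SL = ⌊$54,094/4⌋ = $13,523 → take DB $18,498. Book value $40,696.
Year 2: DB = ⌊$40,696 × 125%/4⌋ = $12,717; SL = ⌊$35,596/3⌋ = $11,865 → take DB $12,717. Book value $27,979.
Year 3: DB = ⌊$27,979 × 125%/4⌋ = $8,743; SL = ⌊$22,879/2⌋ = $11,439 → take SL $11,439. Book value $16,540.
Year 4 (final): $16,540 − $5,100 = $11,440. Book value $5,100.

$11,440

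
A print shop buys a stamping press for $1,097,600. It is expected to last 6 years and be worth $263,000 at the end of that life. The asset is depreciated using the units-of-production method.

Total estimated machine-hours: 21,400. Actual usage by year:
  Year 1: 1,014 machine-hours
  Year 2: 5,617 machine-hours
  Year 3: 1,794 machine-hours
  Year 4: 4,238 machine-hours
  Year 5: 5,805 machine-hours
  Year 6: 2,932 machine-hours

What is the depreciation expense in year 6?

$114,348

Depreciable base = $1,097,600 − $263,000 = $834,600.
Rate = $834,600 / 21,400 machine-hours = $39 per machine-hour.
Year 1: 1,014 × $39 = $39,546. Book value $1,058,054.
Year 2: 5,617 × $39 = $219,063. Book value $838,991.
Year 3: 1,794 × $39 = $69,966. Book value $769,025.
Year 4: 4,238 × $39 = $165,282. Book value $603,743.
Year 5: 5,805 × $39 = $226,395. Book value $377,348.
Year 6: 2,932 × $39 = $114,348. Book value $263,000.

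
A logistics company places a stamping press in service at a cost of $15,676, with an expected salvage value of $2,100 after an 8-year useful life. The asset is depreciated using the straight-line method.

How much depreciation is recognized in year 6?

Depreciable base = $15,676 − $2,100 = $13,576.
Annual expense = $13,576 / 8 = $1,697.

$1,697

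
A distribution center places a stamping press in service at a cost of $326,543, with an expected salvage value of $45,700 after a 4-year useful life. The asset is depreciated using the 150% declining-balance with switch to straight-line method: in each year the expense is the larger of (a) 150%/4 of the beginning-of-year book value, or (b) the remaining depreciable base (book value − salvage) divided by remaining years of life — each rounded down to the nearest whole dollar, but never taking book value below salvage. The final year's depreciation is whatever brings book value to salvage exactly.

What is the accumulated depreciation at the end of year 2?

Depreciable base = $326,543 − $45,700 = $280,843.
Year 1: DB = ⌊$326,543 × 150%/4⌋ = $122,453; SL = ⌊$280,843/4⌋ = $70,210 → take DB $122,453. Book value $204,090.
Year 2: DB = ⌊$204,090 × 150%/4⌋ = $76,533; SL = ⌊$158,390/3⌋ = $52,796 → take DB $76,533. Book value $127,557.
Accumulated through year 2 = $326,543 − $127,557 = $198,986.

$198,986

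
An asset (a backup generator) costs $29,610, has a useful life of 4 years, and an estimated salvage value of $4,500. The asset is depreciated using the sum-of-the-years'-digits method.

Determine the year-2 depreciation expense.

Depreciable base = $29,610 − $4,500 = $25,110.
Sum of the years' digits = 4+3+2+1 = 10.
Year 1: $25,110 × 4/10 = $10,044. Book value $19,566.
Year 2: $25,110 × 3/10 = $7,533. Book value $12,033.

$7,533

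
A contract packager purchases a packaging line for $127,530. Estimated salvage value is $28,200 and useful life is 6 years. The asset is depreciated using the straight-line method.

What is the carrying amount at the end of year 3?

$77,865

Depreciable base = $127,530 − $28,200 = $99,330.
Annual expense = $99,330 / 6 = $16,555.
End of year 1: book value $110,975.
End of year 2: book value $94,420.
End of year 3: book value $77,865.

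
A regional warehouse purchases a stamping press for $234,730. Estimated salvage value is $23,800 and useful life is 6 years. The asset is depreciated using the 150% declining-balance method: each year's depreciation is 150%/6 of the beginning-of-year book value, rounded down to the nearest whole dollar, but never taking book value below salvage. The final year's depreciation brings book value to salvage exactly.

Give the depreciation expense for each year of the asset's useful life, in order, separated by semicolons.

Depreciable base = $234,730 − $23,800 = $210,930.
Year 1: ⌊$234,730 × 150%/6⌋ = $58,682. Book value $176,048.
Year 2: ⌊$176,048 × 150%/6⌋ = $44,012. Book value $132,036.
Year 3: ⌊$132,036 × 150%/6⌋ = $33,009. Book value $99,027.
Year 4: ⌊$99,027 × 150%/6⌋ = $24,756. Book value $74,271.
Year 5: ⌊$74,271 × 150%/6⌋ = $18,567. Book value $55,704.
Year 6 (final): $55,704 − $23,800 = $31,904. Book value $23,800.

$58,682; $44,012; $33,009; $24,756; $18,567; $31,904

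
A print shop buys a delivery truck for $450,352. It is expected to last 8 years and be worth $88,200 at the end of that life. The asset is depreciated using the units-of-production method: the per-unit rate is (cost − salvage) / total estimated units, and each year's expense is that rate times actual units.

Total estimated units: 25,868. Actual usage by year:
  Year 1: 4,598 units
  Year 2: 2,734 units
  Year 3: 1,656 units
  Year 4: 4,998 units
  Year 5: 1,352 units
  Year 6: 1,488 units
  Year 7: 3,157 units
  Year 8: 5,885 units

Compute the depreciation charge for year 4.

$69,972

Depreciable base = $450,352 − $88,200 = $362,152.
Rate = $362,152 / 25,868 units = $14 per unit.
Year 1: 4,598 × $14 = $64,372. Book value $385,980.
Year 2: 2,734 × $14 = $38,276. Book value $347,704.
Year 3: 1,656 × $14 = $23,184. Book value $324,520.
Year 4: 4,998 × $14 = $69,972. Book value $254,548.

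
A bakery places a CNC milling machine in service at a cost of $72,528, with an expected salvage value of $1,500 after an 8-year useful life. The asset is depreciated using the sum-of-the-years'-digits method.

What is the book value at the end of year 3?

Depreciable base = $72,528 − $1,500 = $71,028.
Sum of the years' digits = 8+7+6+5+4+3+2+1 = 36.
Year 1: $71,028 × 8/36 = $15,784. Book value $56,744.
Year 2: $71,028 × 7/36 = $13,811. Book value $42,933.
Year 3: $71,028 × 6/36 = $11,838. Book value $31,095.

$31,095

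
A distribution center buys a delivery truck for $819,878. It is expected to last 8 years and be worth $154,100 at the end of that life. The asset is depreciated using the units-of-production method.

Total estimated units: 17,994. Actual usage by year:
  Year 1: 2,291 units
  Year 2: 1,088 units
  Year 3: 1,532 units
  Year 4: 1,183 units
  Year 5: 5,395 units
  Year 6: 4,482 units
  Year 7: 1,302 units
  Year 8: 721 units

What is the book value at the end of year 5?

Depreciable base = $819,878 − $154,100 = $665,778.
Rate = $665,778 / 17,994 units = $37 per unit.
Year 1: 2,291 × $37 = $84,767. Book value $735,111.
Year 2: 1,088 × $37 = $40,256. Book value $694,855.
Year 3: 1,532 × $37 = $56,684. Book value $638,171.
Year 4: 1,183 × $37 = $43,771. Book value $594,400.
Year 5: 5,395 × $37 = $199,615. Book value $394,785.

$394,785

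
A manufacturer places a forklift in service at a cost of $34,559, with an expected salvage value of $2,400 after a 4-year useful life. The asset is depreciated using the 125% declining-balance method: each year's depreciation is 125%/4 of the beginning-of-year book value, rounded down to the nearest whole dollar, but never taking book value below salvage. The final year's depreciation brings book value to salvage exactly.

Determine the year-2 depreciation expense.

$7,425

Depreciable base = $34,559 − $2,400 = $32,159.
Year 1: ⌊$34,559 × 125%/4⌋ = $10,799. Book value $23,760.
Year 2: ⌊$23,760 × 125%/4⌋ = $7,425. Book value $16,335.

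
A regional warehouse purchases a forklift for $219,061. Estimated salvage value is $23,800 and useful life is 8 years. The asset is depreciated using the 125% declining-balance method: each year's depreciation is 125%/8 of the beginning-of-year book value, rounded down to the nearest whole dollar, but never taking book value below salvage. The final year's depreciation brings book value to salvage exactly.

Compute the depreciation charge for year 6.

Depreciable base = $219,061 − $23,800 = $195,261.
Year 1: ⌊$219,061 × 125%/8⌋ = $34,228. Book value $184,833.
Year 2: ⌊$184,833 × 125%/8⌋ = $28,880. Book value $155,953.
Year 3: ⌊$155,953 × 125%/8⌋ = $24,367. Book value $131,586.
Year 4: ⌊$131,586 × 125%/8⌋ = $20,560. Book value $111,026.
Year 5: ⌊$111,026 × 125%/8⌋ = $17,347. Book value $93,679.
Year 6: ⌊$93,679 × 125%/8⌋ = $14,637. Book value $79,042.

$14,637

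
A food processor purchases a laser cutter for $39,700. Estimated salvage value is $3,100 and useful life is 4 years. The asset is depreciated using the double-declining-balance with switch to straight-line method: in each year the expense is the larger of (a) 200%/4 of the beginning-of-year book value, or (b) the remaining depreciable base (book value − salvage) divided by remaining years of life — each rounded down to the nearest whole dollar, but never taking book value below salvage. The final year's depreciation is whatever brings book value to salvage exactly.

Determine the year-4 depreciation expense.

$1,863

Depreciable base = $39,700 − $3,100 = $36,600.
Year 1: DB = ⌊$39,700 × 200%/4⌋ = $19,850; SL = ⌊$36,600/4⌋ = $9,150 → take DB $19,850. Book value $19,850.
Year 2: DB = ⌊$19,850 × 200%/4⌋ = $9,925; SL = ⌊$16,750/3⌋ = $5,583 → take DB $9,925. Book value $9,925.
Year 3: DB = ⌊$9,925 × 200%/4⌋ = $4,962; SL = ⌊$6,825/2⌋ = $3,412 → take DB $4,962. Book value $4,963.
Year 4 (final): $4,963 − $3,100 = $1,863. Book value $3,100.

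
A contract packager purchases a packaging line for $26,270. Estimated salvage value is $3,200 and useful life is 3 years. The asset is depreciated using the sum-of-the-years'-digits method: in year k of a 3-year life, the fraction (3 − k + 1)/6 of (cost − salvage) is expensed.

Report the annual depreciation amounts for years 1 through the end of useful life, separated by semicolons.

$11,535; $7,690; $3,845

Depreciable base = $26,270 − $3,200 = $23,070.
Sum of the years' digits = 3+2+1 = 6.
Year 1: $23,070 × 3/6 = $11,535. Book value $14,735.
Year 2: $23,070 × 2/6 = $7,690. Book value $7,045.
Year 3: $23,070 × 1/6 = $3,845. Book value $3,200.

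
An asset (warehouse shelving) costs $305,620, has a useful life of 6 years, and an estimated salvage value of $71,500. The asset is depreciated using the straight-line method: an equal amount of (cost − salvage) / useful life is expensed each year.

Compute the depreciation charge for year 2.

Depreciable base = $305,620 − $71,500 = $234,120.
Annual expense = $234,120 / 6 = $39,020.

$39,020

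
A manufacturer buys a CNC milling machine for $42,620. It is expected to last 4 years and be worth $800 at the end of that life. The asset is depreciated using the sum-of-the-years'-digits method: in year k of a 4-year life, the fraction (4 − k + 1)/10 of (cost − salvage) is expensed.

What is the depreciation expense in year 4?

$4,182

Depreciable base = $42,620 − $800 = $41,820.
Sum of the years' digits = 4+3+2+1 = 10.
Year 1: $41,820 × 4/10 = $16,728. Book value $25,892.
Year 2: $41,820 × 3/10 = $12,546. Book value $13,346.
Year 3: $41,820 × 2/10 = $8,364. Book value $4,982.
Year 4: $41,820 × 1/10 = $4,182. Book value $800.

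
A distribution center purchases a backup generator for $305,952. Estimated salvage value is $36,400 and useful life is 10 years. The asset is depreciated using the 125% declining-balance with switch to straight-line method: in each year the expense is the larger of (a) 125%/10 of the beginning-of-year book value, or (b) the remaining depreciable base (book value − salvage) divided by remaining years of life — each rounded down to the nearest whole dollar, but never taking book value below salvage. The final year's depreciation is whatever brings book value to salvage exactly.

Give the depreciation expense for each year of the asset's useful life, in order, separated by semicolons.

$38,244; $33,463; $29,280; $25,620; $23,824; $23,824; $23,824; $23,824; $23,824; $23,825

Depreciable base = $305,952 − $36,400 = $269,552.
Year 1: DB = ⌊$305,952 × 125%/10⌋ = $38,244; SL = ⌊$269,552/10⌋ = $26,955 → take DB $38,244. Book value $267,708.
Year 2: DB = ⌊$267,708 × 125%/10⌋ = $33,463; SL = ⌊$231,308/9⌋ = $25,700 → take DB $33,463. Book value $234,245.
Year 3: DB = ⌊$234,245 × 125%/10⌋ = $29,280; SL = ⌊$197,845/8⌋ = $24,730 → take DB $29,280. Book value $204,965.
Year 4: DB = ⌊$204,965 × 125%/10⌋ = $25,620; SL = ⌊$168,565/7⌋ = $24,080 → take DB $25,620. Book value $179,345.
Year 5: DB = ⌊$179,345 × 125%/10⌋ = $22,418; SL = ⌊$142,945/6⌋ = $23,824 → take SL $23,824. Book value $155,521.
Year 6: DB = ⌊$155,521 × 125%/10⌋ = $19,440; SL = ⌊$119,121/5⌋ = $23,824 → take SL $23,824. Book value $131,697.
Year 7: DB = ⌊$131,697 × 125%/10⌋ = $16,462; SL = ⌊$95,297/4⌋ = $23,824 → take SL $23,824. Book value $107,873.
Year 8: DB = ⌊$107,873 × 125%/10⌋ = $13,484; SL = ⌊$71,473/3⌋ = $23,824 → take SL $23,824. Book value $84,049.
Year 9: DB = ⌊$84,049 × 125%/10⌋ = $10,506; SL = ⌊$47,649/2⌋ = $23,824 → take SL $23,824. Book value $60,225.
Year 10 (final): $60,225 − $36,400 = $23,825. Book value $36,400.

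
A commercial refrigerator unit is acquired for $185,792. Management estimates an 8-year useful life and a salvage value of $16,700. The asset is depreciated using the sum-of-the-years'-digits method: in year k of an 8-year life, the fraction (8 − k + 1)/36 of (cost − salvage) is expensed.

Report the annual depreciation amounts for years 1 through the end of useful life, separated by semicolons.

Depreciable base = $185,792 − $16,700 = $169,092.
Sum of the years' digits = 8+7+6+5+4+3+2+1 = 36.
Year 1: $169,092 × 8/36 = $37,576. Book value $148,216.
Year 2: $169,092 × 7/36 = $32,879. Book value $115,337.
Year 3: $169,092 × 6/36 = $28,182. Book value $87,155.
Year 4: $169,092 × 5/36 = $23,485. Book value $63,670.
Year 5: $169,092 × 4/36 = $18,788. Book value $44,882.
Year 6: $169,092 × 3/36 = $14,091. Book value $30,791.
Year 7: $169,092 × 2/36 = $9,394. Book value $21,397.
Year 8: $169,092 × 1/36 = $4,697. Book value $16,700.

$37,576; $32,879; $28,182; $23,485; $18,788; $14,091; $9,394; $4,697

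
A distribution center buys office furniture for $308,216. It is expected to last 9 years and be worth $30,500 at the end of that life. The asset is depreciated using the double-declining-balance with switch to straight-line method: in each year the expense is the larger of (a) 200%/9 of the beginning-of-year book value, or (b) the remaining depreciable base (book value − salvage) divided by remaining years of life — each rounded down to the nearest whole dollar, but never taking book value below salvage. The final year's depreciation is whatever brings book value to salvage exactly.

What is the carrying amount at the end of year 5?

Depreciable base = $308,216 − $30,500 = $277,716.
Year 1: DB = ⌊$308,216 × 200%/9⌋ = $68,492; SL = ⌊$277,716/9⌋ = $30,857 → take DB $68,492. Book value $239,724.
Year 2: DB = ⌊$239,724 × 200%/9⌋ = $53,272; SL = ⌊$209,224/8⌋ = $26,153 → take DB $53,272. Book value $186,452.
Year 3: DB = ⌊$186,452 × 200%/9⌋ = $41,433; SL = ⌊$155,952/7⌋ = $22,278 → take DB $41,433. Book value $145,019.
Year 4: DB = ⌊$145,019 × 200%/9⌋ = $32,226; SL = ⌊$114,519/6⌋ = $19,086 → take DB $32,226. Book value $112,793.
Year 5: DB = ⌊$112,793 × 200%/9⌋ = $25,065; SL = ⌊$82,293/5⌋ = $16,458 → take DB $25,065. Book value $87,728.

$87,728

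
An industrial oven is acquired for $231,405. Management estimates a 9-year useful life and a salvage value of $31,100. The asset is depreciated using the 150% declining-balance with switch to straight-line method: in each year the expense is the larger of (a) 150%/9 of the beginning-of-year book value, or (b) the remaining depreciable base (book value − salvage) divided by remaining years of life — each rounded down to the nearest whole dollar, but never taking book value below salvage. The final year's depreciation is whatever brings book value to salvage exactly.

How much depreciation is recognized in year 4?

$22,319

Depreciable base = $231,405 − $31,100 = $200,305.
Year 1: DB = ⌊$231,405 × 150%/9⌋ = $38,567; SL = ⌊$200,305/9⌋ = $22,256 → take DB $38,567. Book value $192,838.
Year 2: DB = ⌊$192,838 × 150%/9⌋ = $32,139; SL = ⌊$161,738/8⌋ = $20,217 → take DB $32,139. Book value $160,699.
Year 3: DB = ⌊$160,699 × 150%/9⌋ = $26,783; SL = ⌊$129,599/7⌋ = $18,514 → take DB $26,783. Book value $133,916.
Year 4: DB = ⌊$133,916 × 150%/9⌋ = $22,319; SL = ⌊$102,816/6⌋ = $17,136 → take DB $22,319. Book value $111,597.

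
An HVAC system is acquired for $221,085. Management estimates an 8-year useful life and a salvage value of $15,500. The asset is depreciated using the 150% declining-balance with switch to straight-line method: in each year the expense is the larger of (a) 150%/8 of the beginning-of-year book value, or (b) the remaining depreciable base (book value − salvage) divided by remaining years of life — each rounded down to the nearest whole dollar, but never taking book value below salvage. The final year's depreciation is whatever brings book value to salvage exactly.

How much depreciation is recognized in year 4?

Depreciable base = $221,085 − $15,500 = $205,585.
Year 1: DB = ⌊$221,085 × 150%/8⌋ = $41,453; SL = ⌊$205,585/8⌋ = $25,698 → take DB $41,453. Book value $179,632.
Year 2: DB = ⌊$179,632 × 150%/8⌋ = $33,681; SL = ⌊$164,132/7⌋ = $23,447 → take DB $33,681. Book value $145,951.
Year 3: DB = ⌊$145,951 × 150%/8⌋ = $27,365; SL = ⌊$130,451/6⌋ = $21,741 → take DB $27,365. Book value $118,586.
Year 4: DB = ⌊$118,586 × 150%/8⌋ = $22,234; SL = ⌊$103,086/5⌋ = $20,617 → take DB $22,234. Book value $96,352.

$22,234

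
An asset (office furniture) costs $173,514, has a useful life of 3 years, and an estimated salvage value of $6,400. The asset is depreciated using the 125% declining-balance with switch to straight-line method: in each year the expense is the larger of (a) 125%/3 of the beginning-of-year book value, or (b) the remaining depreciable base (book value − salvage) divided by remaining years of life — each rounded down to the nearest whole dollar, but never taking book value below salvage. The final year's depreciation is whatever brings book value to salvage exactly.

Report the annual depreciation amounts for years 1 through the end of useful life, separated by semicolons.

$72,297; $47,408; $47,409

Depreciable base = $173,514 − $6,400 = $167,114.
Year 1: DB = ⌊$173,514 × 125%/3⌋ = $72,297; SL = ⌊$167,114/3⌋ = $55,704 → take DB $72,297. Book value $101,217.
Year 2: DB = ⌊$101,217 × 125%/3⌋ = $42,173; SL = ⌊$94,817/2⌋ = $47,408 → take SL $47,408. Book value $53,809.
Year 3 (final): $53,809 − $6,400 = $47,409. Book value $6,400.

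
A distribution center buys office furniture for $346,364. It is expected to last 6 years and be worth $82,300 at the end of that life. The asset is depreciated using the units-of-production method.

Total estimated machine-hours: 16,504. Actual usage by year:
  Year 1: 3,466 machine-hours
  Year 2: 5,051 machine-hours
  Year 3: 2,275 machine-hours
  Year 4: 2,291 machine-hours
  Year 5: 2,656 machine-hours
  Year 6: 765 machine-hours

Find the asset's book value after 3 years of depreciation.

Depreciable base = $346,364 − $82,300 = $264,064.
Rate = $264,064 / 16,504 machine-hours = $16 per machine-hour.
Year 1: 3,466 × $16 = $55,456. Book value $290,908.
Year 2: 5,051 × $16 = $80,816. Book value $210,092.
Year 3: 2,275 × $16 = $36,400. Book value $173,692.

$173,692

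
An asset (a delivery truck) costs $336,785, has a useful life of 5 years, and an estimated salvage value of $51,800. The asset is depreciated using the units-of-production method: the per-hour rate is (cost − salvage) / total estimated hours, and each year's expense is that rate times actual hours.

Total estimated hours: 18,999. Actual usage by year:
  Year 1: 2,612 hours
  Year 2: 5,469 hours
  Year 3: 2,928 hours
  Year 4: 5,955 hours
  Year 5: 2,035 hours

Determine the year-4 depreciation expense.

$89,325

Depreciable base = $336,785 − $51,800 = $284,985.
Rate = $284,985 / 18,999 hours = $15 per hour.
Year 1: 2,612 × $15 = $39,180. Book value $297,605.
Year 2: 5,469 × $15 = $82,035. Book value $215,570.
Year 3: 2,928 × $15 = $43,920. Book value $171,650.
Year 4: 5,955 × $15 = $89,325. Book value $82,325.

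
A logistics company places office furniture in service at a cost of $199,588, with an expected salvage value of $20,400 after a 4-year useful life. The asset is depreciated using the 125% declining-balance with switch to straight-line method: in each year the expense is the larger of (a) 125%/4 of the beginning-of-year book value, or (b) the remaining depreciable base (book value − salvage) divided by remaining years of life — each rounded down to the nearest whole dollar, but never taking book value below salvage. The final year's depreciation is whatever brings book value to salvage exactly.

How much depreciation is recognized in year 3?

Depreciable base = $199,588 − $20,400 = $179,188.
Year 1: DB = ⌊$199,588 × 125%/4⌋ = $62,371; SL = ⌊$179,188/4⌋ = $44,797 → take DB $62,371. Book value $137,217.
Year 2: DB = ⌊$137,217 × 125%/4⌋ = $42,880; SL = ⌊$116,817/3⌋ = $38,939 → take DB $42,880. Book value $94,337.
Year 3: DB = ⌊$94,337 × 125%/4⌋ = $29,480; SL = ⌊$73,937/2⌋ = $36,968 → take SL $36,968. Book value $57,369.

$36,968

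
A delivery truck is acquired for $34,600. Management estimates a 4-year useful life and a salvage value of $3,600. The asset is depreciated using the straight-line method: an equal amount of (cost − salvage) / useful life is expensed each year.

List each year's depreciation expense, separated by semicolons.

$7,750; $7,750; $7,750; $7,750

Depreciable base = $34,600 − $3,600 = $31,000.
Annual expense = $31,000 / 4 = $7,750.
End of year 1: book value $26,850.
End of year 2: book value $19,100.
End of year 3: book value $11,350.
End of year 4: book value $3,600.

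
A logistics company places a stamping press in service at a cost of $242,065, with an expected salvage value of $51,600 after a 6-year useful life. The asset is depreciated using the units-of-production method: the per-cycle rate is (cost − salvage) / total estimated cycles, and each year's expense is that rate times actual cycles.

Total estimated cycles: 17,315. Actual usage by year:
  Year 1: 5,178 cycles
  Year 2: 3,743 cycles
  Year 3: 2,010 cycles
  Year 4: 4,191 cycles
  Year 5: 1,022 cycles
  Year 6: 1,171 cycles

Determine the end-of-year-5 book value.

Depreciable base = $242,065 − $51,600 = $190,465.
Rate = $190,465 / 17,315 cycles = $11 per cycle.
Year 1: 5,178 × $11 = $56,958. Book value $185,107.
Year 2: 3,743 × $11 = $41,173. Book value $143,934.
Year 3: 2,010 × $11 = $22,110. Book value $121,824.
Year 4: 4,191 × $11 = $46,101. Book value $75,723.
Year 5: 1,022 × $11 = $11,242. Book value $64,481.

$64,481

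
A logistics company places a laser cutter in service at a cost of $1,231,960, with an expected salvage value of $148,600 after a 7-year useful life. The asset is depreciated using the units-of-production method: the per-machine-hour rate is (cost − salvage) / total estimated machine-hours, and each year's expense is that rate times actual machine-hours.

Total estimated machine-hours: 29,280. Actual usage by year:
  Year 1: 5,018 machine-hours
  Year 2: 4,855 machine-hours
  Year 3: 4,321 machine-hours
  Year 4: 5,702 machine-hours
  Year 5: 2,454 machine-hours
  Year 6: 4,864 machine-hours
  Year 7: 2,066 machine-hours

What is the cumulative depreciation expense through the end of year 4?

Depreciable base = $1,231,960 − $148,600 = $1,083,360.
Rate = $1,083,360 / 29,280 machine-hours = $37 per machine-hour.
Year 1: 5,018 × $37 = $185,666. Book value $1,046,294.
Year 2: 4,855 × $37 = $179,635. Book value $866,659.
Year 3: 4,321 × $37 = $159,877. Book value $706,782.
Year 4: 5,702 × $37 = $210,974. Book value $495,808.
Accumulated through year 4 = $1,231,960 − $495,808 = $736,152.

$736,152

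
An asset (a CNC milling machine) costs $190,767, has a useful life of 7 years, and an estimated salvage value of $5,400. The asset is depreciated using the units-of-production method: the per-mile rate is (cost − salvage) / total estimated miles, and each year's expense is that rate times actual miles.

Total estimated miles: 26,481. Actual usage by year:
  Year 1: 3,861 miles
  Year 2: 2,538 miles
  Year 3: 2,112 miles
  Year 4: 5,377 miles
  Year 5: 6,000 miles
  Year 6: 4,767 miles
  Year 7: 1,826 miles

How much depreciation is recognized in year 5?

Depreciable base = $190,767 − $5,400 = $185,367.
Rate = $185,367 / 26,481 miles = $7 per mile.
Year 1: 3,861 × $7 = $27,027. Book value $163,740.
Year 2: 2,538 × $7 = $17,766. Book value $145,974.
Year 3: 2,112 × $7 = $14,784. Book value $131,190.
Year 4: 5,377 × $7 = $37,639. Book value $93,551.
Year 5: 6,000 × $7 = $42,000. Book value $51,551.

$42,000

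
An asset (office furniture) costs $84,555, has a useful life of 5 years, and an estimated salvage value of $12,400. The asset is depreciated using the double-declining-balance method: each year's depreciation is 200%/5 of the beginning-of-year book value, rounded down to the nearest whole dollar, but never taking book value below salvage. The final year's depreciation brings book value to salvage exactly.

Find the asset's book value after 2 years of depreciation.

$30,440

Depreciable base = $84,555 − $12,400 = $72,155.
Year 1: ⌊$84,555 × 200%/5⌋ = $33,822. Book value $50,733.
Year 2: ⌊$50,733 × 200%/5⌋ = $20,293. Book value $30,440.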